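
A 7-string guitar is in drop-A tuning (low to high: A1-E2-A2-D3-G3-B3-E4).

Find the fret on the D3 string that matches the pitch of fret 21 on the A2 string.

Fret 21 on A2 is MIDI 45 + 21 = 66 (F#4). On the D3 string (open MIDI 50), that pitch is 66 − 50 = fret 16.

16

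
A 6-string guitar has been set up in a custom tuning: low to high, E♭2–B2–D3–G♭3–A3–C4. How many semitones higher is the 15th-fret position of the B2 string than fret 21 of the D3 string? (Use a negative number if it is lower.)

B2 at fret 15 → D4 (MIDI 62); D3 at fret 21 → B4 (MIDI 71).
62 − 71 = -9, so the two pitches are 9 semitones apart.

-9 semitones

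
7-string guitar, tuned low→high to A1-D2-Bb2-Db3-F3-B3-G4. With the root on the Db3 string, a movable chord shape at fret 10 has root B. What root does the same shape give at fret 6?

G

Moving from fret 10 to fret 6 shifts the root by -4 semitones.
B down 4 semitones is G.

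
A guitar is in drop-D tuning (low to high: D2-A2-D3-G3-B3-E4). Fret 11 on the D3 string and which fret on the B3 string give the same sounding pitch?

2

Fret 11 on D3 is MIDI 50 + 11 = 61 (C#4). On the B3 string (open MIDI 59), that pitch is 61 − 59 = fret 2.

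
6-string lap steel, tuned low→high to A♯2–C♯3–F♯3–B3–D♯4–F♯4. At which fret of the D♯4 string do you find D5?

D5 is 11 semitones above the open D♯4 (D#–E–F–F#–…–C–C#–D), so it sits at fret 11.

11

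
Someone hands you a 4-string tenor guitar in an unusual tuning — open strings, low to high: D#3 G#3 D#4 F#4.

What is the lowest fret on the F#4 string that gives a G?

1

From F#4, count semitones up the chromatic scale until reaching G: F#–G — 1 step.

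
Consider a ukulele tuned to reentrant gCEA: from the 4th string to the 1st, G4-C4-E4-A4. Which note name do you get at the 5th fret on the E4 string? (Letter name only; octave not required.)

A

The open E4 string plus 5 semitones: E–F–F#–G–G#–A.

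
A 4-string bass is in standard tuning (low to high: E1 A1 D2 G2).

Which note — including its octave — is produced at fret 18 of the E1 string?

E1 is MIDI 28. Adding 18 gives 46, which is A♯2.

A♯2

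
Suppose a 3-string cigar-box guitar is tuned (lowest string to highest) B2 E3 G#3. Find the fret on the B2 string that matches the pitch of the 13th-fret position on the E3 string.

18

E3 at fret 13 is E3 + 13 semitones = F4.
The open B2 string is 5 semitones below the open E3, so the same pitch on the B2 string lies at fret 13 + 5 = 18.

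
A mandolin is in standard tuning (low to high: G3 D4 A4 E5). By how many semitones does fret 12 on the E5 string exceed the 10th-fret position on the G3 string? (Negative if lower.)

23 semitones

E5 at fret 12 → E6 (MIDI 88); G3 at fret 10 → F4 (MIDI 65).
88 − 65 = 23, so the two pitches are 23 semitones apart.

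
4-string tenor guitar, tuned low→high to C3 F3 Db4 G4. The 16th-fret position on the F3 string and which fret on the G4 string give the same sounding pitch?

2

F3 at fret 16 is F3 + 16 semitones = A4.
The open G4 string is 14 semitones above the open F3, so the same pitch on the G4 string lies at fret 16 − 14 = 2.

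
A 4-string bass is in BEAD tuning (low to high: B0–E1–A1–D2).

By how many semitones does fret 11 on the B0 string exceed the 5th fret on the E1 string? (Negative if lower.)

1 semitone

B0 at fret 11 → A#1 (MIDI 34); E1 at fret 5 → A1 (MIDI 33).
34 − 33 = 1, so the two pitches are 1 semitone apart.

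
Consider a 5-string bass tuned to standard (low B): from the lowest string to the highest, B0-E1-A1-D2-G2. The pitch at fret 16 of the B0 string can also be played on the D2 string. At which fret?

B0 at fret 16 is B0 + 16 semitones = D#2.
The open D2 string is 15 semitones above the open B0, so the same pitch on the D2 string lies at fret 16 − 15 = 1.

1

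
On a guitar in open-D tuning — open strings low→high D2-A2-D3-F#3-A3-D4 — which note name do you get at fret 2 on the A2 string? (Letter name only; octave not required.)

Each fret is one semitone, so A2 + 2 = B.

B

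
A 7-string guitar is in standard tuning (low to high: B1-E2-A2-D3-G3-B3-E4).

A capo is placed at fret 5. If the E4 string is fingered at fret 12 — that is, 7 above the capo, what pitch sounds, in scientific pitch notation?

The capo raises the open E4 by 5 semitones to A4; fretting 7 more gives E4 + 5 + 7 = E4 + 12 semitones = E5.

E5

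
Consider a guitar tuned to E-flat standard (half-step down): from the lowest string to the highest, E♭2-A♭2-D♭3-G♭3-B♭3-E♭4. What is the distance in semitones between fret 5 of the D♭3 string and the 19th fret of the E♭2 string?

D♭3 at fret 5 → G♭3 (MIDI 54); E♭2 at fret 19 → B♭3 (MIDI 58).
54 − 58 = -4, so the two pitches are 4 semitones apart, with B♭3 the higher.

4 semitones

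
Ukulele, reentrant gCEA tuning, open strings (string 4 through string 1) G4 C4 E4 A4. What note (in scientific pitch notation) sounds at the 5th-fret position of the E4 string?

The open E4 string plus 5 semitones: E–F–F#–G–G#–A.
No B→C boundary is crossed, so the octave stays at 4.

A4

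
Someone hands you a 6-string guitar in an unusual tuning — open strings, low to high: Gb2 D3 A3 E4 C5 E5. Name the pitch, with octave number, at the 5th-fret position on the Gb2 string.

B2

The open Gb2 string plus 5 semitones: Gb–G–Ab–A–Bb–B.
No B→C boundary is crossed, so the octave stays at 2.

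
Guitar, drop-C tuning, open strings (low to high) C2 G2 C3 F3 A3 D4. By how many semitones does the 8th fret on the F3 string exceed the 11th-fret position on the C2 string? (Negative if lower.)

14 semitones

F3 at fret 8 → C♯4 (MIDI 61); C2 at fret 11 → B2 (MIDI 47).
61 − 47 = 14, so the two pitches are 14 semitones apart.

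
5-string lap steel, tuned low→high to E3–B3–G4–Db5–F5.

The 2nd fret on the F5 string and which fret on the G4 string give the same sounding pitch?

F5 at fret 2 is F5 + 2 semitones = G5.
The open G4 string is 10 semitones below the open F5, so the same pitch on the G4 string lies at fret 2 + 10 = 12.

12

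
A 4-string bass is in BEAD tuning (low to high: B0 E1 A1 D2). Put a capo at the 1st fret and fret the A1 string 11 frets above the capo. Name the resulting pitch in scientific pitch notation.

The capo raises the open A1 by 1 semitone to A♯1; fretting 11 more gives A1 + 1 + 11 = A1 + 12 semitones = A2.

A2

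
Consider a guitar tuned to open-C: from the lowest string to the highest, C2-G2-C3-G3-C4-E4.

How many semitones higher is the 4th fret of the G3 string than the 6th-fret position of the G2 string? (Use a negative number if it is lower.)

10 semitones

G3 at fret 4 → B3 (MIDI 59); G2 at fret 6 → C#3 (MIDI 49).
59 − 49 = 10, so the two pitches are 10 semitones apart.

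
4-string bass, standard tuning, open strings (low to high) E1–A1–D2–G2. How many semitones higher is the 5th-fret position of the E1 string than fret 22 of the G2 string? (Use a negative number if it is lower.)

-32 semitones

E1 at fret 5 → A1 (MIDI 33); G2 at fret 22 → F4 (MIDI 65).
33 − 65 = -32, so the two pitches are 32 semitones apart.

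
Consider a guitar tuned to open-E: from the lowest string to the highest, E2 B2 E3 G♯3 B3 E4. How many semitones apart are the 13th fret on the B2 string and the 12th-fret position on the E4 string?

16 semitones

B2 at fret 13 → C4 (MIDI 60); E4 at fret 12 → E5 (MIDI 76).
60 − 76 = -16, so the two pitches are 16 semitones apart, with E5 the higher.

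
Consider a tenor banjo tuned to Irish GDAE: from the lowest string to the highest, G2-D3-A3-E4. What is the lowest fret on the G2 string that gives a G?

0

From G2, count semitones up the chromatic scale until reaching G: G — 0 steps.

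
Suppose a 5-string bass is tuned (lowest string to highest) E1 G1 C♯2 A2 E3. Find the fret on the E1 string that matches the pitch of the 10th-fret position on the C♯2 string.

19

C♯2 at fret 10 is C♯2 + 10 semitones = B2.
The open E1 string is 9 semitones below the open C♯2, so the same pitch on the E1 string lies at fret 10 + 9 = 19.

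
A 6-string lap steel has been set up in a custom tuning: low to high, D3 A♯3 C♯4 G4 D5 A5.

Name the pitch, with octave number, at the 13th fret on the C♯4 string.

D5

C♯4 is MIDI 61. Adding 13 gives 74, which is D5.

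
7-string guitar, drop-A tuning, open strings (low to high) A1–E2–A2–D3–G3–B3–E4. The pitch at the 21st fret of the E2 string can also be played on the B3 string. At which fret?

E2 at fret 21 is E2 + 21 semitones = C#4.
The open B3 string is 19 semitones above the open E2, so the same pitch on the B3 string lies at fret 21 − 19 = 2.

2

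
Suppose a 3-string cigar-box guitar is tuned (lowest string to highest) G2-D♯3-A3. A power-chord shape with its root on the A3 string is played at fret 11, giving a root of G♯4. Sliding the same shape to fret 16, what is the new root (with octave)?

Moving from fret 11 to fret 16 shifts the root by 5 semitones.
G♯4 up 5 semitones is C♯5.

C♯5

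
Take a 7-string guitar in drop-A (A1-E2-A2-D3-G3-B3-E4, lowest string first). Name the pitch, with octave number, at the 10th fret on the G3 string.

Each fret is one semitone, so G3 + 10 = F4.

F4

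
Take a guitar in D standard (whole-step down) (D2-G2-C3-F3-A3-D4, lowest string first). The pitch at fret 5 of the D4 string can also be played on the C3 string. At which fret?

19

Fret 5 on D4 is MIDI 62 + 5 = 67 (G4). On the C3 string (open MIDI 48), that pitch is 67 − 48 = fret 19.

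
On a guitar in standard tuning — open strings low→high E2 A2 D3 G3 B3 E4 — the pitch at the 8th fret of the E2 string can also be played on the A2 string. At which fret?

Fret 8 on E2 is MIDI 40 + 8 = 48 (C3). On the A2 string (open MIDI 45), that pitch is 48 − 45 = fret 3.

3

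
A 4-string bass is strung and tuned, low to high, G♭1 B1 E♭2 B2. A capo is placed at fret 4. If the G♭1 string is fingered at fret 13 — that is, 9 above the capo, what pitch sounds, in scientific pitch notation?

G2

The capo raises the open G♭1 by 4 semitones to B♭1; fretting 9 more gives G♭1 + 4 + 9 = G♭1 + 13 semitones = G2.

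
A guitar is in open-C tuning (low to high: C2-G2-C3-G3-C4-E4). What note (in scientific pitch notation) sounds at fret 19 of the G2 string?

The open G2 string plus 19 semitones: G–G#–A–A#–…–C–C#–D.
The walk passes from B into C 2 times, so the octave number goes from 2 to 4.

D4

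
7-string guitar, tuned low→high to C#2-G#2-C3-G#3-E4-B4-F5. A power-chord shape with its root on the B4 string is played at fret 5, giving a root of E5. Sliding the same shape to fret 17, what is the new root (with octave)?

E6

Moving from fret 5 to fret 17 shifts the root by 12 semitones.
E5 up 12 semitones is E6.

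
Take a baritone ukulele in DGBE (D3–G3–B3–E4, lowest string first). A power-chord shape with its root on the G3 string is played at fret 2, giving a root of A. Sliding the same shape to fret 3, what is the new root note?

A#

Moving from fret 2 to fret 3 shifts the root by 1 semitone.
A up 1 semitone is A#.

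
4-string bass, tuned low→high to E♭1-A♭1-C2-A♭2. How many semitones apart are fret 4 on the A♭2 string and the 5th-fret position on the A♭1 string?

11 semitones

A♭2 at fret 4 → C3 (MIDI 48); A♭1 at fret 5 → D♭2 (MIDI 37).
48 − 37 = 11, so the two pitches are 11 semitones apart, with C3 the higher.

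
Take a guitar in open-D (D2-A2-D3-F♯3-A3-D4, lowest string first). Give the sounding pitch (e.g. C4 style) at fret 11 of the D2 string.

The open D2 string plus 11 semitones: D–D#–E–F–…–B–C–C#.
The walk passes from B into C once, so the octave number goes from 2 to 3.
(Equivalently spelled D♭3.)

C♯3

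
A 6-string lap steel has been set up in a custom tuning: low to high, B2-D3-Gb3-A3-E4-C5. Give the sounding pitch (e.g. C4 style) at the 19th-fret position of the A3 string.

E5

A3 is MIDI 57. Adding 19 gives 76, which is E5.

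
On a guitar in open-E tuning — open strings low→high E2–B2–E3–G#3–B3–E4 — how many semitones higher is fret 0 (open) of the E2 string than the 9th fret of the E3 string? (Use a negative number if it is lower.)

-21 semitones

E2 at fret 0 → E2 (MIDI 40); E3 at fret 9 → C#4 (MIDI 61).
40 − 61 = -21, so the two pitches are 21 semitones apart.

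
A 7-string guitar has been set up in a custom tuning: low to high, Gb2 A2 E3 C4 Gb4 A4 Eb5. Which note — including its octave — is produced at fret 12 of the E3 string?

E4

Each fret is one semitone, so E3 + 12 = E4.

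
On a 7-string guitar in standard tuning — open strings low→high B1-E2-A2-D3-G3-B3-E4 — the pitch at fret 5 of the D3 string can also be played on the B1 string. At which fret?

D3 at fret 5 is D3 + 5 semitones = G3.
The open B1 string is 15 semitones below the open D3, so the same pitch on the B1 string lies at fret 5 + 15 = 20.

20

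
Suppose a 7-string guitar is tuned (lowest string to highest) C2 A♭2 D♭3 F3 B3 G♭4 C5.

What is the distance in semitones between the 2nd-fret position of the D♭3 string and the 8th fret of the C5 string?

D♭3 at fret 2 → E♭3 (MIDI 51); C5 at fret 8 → A♭5 (MIDI 80).
51 − 80 = -29, so the two pitches are 29 semitones apart, with A♭5 the higher.

29 semitones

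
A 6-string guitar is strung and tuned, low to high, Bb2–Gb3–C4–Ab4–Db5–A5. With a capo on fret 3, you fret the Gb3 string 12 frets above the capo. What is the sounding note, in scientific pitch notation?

The capo raises the open Gb3 by 3 semitones to A3; fretting 12 more gives Gb3 + 3 + 12 = Gb3 + 15 semitones = A4.

A4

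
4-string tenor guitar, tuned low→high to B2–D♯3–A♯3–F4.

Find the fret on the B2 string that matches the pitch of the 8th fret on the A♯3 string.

19

A♯3 at fret 8 is A♯3 + 8 semitones = F♯4.
The open B2 string is 11 semitones below the open A♯3, so the same pitch on the B2 string lies at fret 8 + 11 = 19.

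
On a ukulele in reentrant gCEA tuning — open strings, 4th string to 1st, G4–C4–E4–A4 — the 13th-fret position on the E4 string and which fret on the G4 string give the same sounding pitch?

10

Fret 13 on E4 is MIDI 64 + 13 = 77 (F5). On the G4 string (open MIDI 67), that pitch is 77 − 67 = fret 10.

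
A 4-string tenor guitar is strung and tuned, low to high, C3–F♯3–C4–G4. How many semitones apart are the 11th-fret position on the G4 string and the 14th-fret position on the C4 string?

4 semitones

G4 at fret 11 → F♯5 (MIDI 78); C4 at fret 14 → D5 (MIDI 74).
78 − 74 = 4, so the two pitches are 4 semitones apart, with F♯5 the higher.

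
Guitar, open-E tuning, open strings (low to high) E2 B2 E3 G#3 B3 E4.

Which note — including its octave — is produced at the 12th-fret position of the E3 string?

E3 is MIDI 52. Adding 12 gives 64, which is E4.

E4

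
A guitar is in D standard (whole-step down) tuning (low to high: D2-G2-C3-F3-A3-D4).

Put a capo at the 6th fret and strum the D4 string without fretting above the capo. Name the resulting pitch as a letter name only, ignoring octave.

The capo raises the open D4 by 6 semitones to G#4; fretting 0 more gives D4 + 6 + 0 = D4 + 6 semitones, landing on G#.
(Also written Ab.)

G#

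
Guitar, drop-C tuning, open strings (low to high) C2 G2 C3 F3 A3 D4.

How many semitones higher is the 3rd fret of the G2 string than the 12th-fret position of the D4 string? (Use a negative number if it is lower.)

G2 at fret 3 → A#2 (MIDI 46); D4 at fret 12 → D5 (MIDI 74).
46 − 74 = -28, so the two pitches are 28 semitones apart.

-28 semitones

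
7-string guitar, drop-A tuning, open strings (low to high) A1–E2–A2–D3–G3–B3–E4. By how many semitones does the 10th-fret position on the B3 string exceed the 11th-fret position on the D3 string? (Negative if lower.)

B3 at fret 10 → A4 (MIDI 69); D3 at fret 11 → C#4 (MIDI 61).
69 − 61 = 8, so the two pitches are 8 semitones apart.

8 semitones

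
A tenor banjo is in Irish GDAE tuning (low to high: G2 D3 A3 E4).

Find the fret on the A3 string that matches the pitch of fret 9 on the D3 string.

2

D3 at fret 9 is D3 + 9 semitones = B3.
The open A3 string is 7 semitones above the open D3, so the same pitch on the A3 string lies at fret 9 − 7 = 2.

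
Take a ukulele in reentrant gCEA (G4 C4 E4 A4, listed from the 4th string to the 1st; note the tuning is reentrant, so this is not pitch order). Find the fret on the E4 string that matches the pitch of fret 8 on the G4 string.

11

G4 at fret 8 is G4 + 8 semitones = D#5.
The open E4 string is 3 semitones below the open G4, so the same pitch on the E4 string lies at fret 8 + 3 = 11.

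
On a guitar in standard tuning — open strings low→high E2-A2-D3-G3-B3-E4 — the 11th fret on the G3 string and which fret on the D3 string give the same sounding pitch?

16

Fret 11 on G3 is MIDI 55 + 11 = 66 (F#4). On the D3 string (open MIDI 50), that pitch is 66 − 50 = fret 16.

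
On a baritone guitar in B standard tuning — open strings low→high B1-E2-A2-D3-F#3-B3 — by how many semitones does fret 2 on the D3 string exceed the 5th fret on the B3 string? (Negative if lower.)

-12 semitones

D3 at fret 2 → E3 (MIDI 52); B3 at fret 5 → E4 (MIDI 64).
52 − 64 = -12, so the two pitches are 12 semitones apart.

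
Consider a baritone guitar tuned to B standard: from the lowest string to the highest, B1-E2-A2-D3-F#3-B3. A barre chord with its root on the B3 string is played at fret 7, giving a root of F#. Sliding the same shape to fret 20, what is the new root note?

G

Moving from fret 7 to fret 20 shifts the root by 13 semitones.
F# up 13 semitones is G.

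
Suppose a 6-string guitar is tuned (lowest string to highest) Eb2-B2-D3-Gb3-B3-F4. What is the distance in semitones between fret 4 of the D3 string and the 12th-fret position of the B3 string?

17 semitones

D3 at fret 4 → Gb3 (MIDI 54); B3 at fret 12 → B4 (MIDI 71).
54 − 71 = -17, so the two pitches are 17 semitones apart, with B4 the higher.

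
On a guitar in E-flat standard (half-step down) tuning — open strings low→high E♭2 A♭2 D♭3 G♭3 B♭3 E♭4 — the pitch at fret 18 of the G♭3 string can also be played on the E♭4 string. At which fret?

Fret 18 on G♭3 is MIDI 54 + 18 = 72 (C5). On the E♭4 string (open MIDI 63), that pitch is 72 − 63 = fret 9.

9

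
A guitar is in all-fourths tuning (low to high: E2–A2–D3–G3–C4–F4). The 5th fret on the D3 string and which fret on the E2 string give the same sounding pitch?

15

D3 at fret 5 is D3 + 5 semitones = G3.
The open E2 string is 10 semitones below the open D3, so the same pitch on the E2 string lies at fret 5 + 10 = 15.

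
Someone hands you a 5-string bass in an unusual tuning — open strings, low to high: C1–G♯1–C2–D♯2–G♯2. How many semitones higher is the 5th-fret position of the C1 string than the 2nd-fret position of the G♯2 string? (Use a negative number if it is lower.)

C1 at fret 5 → F1 (MIDI 29); G♯2 at fret 2 → A♯2 (MIDI 46).
29 − 46 = -17, so the two pitches are 17 semitones apart.

-17 semitones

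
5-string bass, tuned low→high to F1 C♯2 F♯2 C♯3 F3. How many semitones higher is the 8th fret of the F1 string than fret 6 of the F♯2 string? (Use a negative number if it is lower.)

-11 semitones

F1 at fret 8 → C♯2 (MIDI 37); F♯2 at fret 6 → C3 (MIDI 48).
37 − 48 = -11, so the two pitches are 11 semitones apart.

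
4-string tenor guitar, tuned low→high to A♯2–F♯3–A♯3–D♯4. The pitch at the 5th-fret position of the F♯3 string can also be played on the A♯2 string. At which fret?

F♯3 at fret 5 is F♯3 + 5 semitones = B3.
The open A♯2 string is 8 semitones below the open F♯3, so the same pitch on the A♯2 string lies at fret 5 + 8 = 13.

13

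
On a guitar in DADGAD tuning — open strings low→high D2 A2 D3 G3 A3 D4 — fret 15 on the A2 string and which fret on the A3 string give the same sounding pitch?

3

A2 at fret 15 is A2 + 15 semitones = C4.
The open A3 string is 12 semitones above the open A2, so the same pitch on the A3 string lies at fret 15 − 12 = 3.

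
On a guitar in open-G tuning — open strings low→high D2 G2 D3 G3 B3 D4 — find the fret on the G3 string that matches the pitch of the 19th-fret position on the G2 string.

7

G2 at fret 19 is G2 + 19 semitones = D4.
The open G3 string is 12 semitones above the open G2, so the same pitch on the G3 string lies at fret 19 − 12 = 7.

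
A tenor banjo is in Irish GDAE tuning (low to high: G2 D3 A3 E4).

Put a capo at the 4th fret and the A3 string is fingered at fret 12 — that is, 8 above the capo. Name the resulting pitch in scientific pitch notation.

A4

The capo raises the open A3 by 4 semitones to C#4; fretting 8 more gives A3 + 4 + 8 = A3 + 12 semitones = A4.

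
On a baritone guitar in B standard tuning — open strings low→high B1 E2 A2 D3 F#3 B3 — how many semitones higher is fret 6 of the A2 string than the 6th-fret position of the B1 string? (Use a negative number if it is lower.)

A2 at fret 6 → D#3 (MIDI 51); B1 at fret 6 → F2 (MIDI 41).
51 − 41 = 10, so the two pitches are 10 semitones apart.

10 semitones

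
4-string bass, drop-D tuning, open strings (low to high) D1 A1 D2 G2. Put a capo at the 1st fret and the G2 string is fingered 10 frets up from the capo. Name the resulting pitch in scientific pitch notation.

The capo raises the open G2 by 1 semitone to G#2; fretting 10 more gives G2 + 1 + 10 = G2 + 11 semitones = F#3.

F#3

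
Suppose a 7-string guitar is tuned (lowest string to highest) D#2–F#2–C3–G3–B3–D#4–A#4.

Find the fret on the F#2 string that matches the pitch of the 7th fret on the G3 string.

20

Fret 7 on G3 is MIDI 55 + 7 = 62 (D4). On the F#2 string (open MIDI 42), that pitch is 62 − 42 = fret 20.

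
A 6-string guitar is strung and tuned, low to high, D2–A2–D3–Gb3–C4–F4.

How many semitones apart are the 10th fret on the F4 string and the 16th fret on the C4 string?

1 semitone

F4 at fret 10 → Eb5 (MIDI 75); C4 at fret 16 → E5 (MIDI 76).
75 − 76 = -1, so the two pitches are 1 semitone apart, with E5 the higher.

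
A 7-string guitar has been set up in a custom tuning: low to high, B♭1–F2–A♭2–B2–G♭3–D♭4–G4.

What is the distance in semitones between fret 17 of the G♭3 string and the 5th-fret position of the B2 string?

G♭3 at fret 17 → B4 (MIDI 71); B2 at fret 5 → E3 (MIDI 52).
71 − 52 = 19, so the two pitches are 19 semitones apart, with B4 the higher.

19 semitones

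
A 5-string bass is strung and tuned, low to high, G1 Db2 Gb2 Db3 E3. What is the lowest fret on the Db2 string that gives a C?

From Db2, count semitones up the chromatic scale until reaching C: Db–D–Eb–E–…–Bb–B–C — 11 steps.

11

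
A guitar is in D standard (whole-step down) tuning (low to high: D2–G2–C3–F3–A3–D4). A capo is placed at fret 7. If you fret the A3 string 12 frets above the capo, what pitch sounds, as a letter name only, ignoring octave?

The capo raises the open A3 by 7 semitones to E4; fretting 12 more gives A3 + 7 + 12 = A3 + 19 semitones, landing on E.

E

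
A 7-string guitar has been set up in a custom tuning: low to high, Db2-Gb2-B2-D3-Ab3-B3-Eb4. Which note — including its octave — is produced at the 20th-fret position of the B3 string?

Each fret is one semitone, so B3 + 20 = G5.

G5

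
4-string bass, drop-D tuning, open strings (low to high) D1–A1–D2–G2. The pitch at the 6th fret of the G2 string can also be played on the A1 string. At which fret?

Fret 6 on G2 is MIDI 43 + 6 = 49 (C#3). On the A1 string (open MIDI 33), that pitch is 49 − 33 = fret 16.

16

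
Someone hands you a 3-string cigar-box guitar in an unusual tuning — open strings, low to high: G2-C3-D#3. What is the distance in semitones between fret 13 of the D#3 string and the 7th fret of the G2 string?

D#3 at fret 13 → E4 (MIDI 64); G2 at fret 7 → D3 (MIDI 50).
64 − 50 = 14, so the two pitches are 14 semitones apart, with E4 the higher.

14 semitones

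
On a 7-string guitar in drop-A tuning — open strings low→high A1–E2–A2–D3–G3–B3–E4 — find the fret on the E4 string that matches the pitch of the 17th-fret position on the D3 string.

3

D3 at fret 17 is D3 + 17 semitones = G4.
The open E4 string is 14 semitones above the open D3, so the same pitch on the E4 string lies at fret 17 − 14 = 3.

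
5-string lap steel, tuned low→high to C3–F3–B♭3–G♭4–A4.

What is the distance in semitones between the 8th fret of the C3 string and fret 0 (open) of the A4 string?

13 semitones

C3 at fret 8 → A♭3 (MIDI 56); A4 at fret 0 → A4 (MIDI 69).
56 − 69 = -13, so the two pitches are 13 semitones apart, with A4 the higher.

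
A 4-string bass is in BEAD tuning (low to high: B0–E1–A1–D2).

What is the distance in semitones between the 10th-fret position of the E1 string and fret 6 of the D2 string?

E1 at fret 10 → D2 (MIDI 38); D2 at fret 6 → G#2 (MIDI 44).
38 − 44 = -6, so the two pitches are 6 semitones apart, with G#2 the higher.

6 semitones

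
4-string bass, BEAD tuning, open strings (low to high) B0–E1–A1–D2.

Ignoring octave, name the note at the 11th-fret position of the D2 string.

C♯

D2 is MIDI 38. Adding 11 gives 49; 49 mod 12 = 1, i.e. C♯.
(Equivalently spelled D♭.)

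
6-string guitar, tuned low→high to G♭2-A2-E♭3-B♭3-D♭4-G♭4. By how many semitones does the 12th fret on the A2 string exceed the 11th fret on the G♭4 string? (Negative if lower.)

A2 at fret 12 → A3 (MIDI 57); G♭4 at fret 11 → F5 (MIDI 77).
57 − 77 = -20, so the two pitches are 20 semitones apart.

-20 semitones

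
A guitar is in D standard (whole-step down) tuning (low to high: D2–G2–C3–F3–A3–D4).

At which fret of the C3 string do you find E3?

E3 is 4 semitones above the open C3 (C–C#–D–D#–E), so it sits at fret 4.

4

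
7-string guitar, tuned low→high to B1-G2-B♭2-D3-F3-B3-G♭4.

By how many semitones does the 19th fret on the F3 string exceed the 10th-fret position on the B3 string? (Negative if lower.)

3 semitones

F3 at fret 19 → C5 (MIDI 72); B3 at fret 10 → A4 (MIDI 69).
72 − 69 = 3, so the two pitches are 3 semitones apart.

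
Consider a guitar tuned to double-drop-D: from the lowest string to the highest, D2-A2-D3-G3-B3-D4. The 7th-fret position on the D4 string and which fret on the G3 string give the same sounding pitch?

Fret 7 on D4 is MIDI 62 + 7 = 69 (A4). On the G3 string (open MIDI 55), that pitch is 69 − 55 = fret 14.

14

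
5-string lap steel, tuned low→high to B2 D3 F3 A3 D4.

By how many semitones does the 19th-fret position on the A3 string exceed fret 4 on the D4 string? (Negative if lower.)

A3 at fret 19 → E5 (MIDI 76); D4 at fret 4 → F#4 (MIDI 66).
76 − 66 = 10, so the two pitches are 10 semitones apart.

10 semitones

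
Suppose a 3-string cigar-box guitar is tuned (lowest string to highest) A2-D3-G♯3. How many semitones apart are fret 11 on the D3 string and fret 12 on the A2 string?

D3 at fret 11 → C♯4 (MIDI 61); A2 at fret 12 → A3 (MIDI 57).
61 − 57 = 4, so the two pitches are 4 semitones apart, with C♯4 the higher.

4 semitones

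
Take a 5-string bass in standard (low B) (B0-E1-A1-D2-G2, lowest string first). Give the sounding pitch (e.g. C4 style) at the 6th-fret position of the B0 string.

F1

Each fret is one semitone, so B0 + 6 = F1.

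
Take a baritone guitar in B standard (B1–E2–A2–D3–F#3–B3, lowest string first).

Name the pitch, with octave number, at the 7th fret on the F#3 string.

F#3 is MIDI 54. Adding 7 gives 61, which is C#4.
(Equivalently spelled Db4.)

C#4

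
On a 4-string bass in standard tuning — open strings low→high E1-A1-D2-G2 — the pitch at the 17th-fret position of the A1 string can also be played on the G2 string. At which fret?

Fret 17 on A1 is MIDI 33 + 17 = 50 (D3). On the G2 string (open MIDI 43), that pitch is 50 − 43 = fret 7.

7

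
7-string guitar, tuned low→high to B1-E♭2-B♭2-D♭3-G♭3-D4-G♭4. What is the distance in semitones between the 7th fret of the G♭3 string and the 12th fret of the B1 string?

14 semitones

G♭3 at fret 7 → D♭4 (MIDI 61); B1 at fret 12 → B2 (MIDI 47).
61 − 47 = 14, so the two pitches are 14 semitones apart, with D♭4 the higher.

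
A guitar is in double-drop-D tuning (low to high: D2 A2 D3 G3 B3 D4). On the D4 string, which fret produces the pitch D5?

12

D5 is 12 semitones above the open D4 (D–D#–E–F–…–C–C#–D), so it sits at fret 12.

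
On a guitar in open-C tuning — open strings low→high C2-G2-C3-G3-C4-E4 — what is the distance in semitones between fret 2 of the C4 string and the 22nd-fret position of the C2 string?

C4 at fret 2 → D4 (MIDI 62); C2 at fret 22 → A♯3 (MIDI 58).
62 − 58 = 4, so the two pitches are 4 semitones apart, with D4 the higher.

4 semitones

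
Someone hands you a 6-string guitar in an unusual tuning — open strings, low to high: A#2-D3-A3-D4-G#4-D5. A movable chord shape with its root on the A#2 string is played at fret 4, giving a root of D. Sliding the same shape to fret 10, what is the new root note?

G#

Moving from fret 4 to fret 10 shifts the root by 6 semitones.
D up 6 semitones is G#.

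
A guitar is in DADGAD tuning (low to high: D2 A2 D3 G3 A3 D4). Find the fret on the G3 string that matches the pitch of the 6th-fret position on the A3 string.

8

A3 at fret 6 is A3 + 6 semitones = D#4.
The open G3 string is 2 semitones below the open A3, so the same pitch on the G3 string lies at fret 6 + 2 = 8.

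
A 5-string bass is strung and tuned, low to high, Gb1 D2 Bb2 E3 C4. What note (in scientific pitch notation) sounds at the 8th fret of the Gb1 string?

The open Gb1 string plus 8 semitones: Gb–G–Ab–A–Bb–B–C–Db–D.
The walk passes from B into C once, so the octave number goes from 1 to 2.

D2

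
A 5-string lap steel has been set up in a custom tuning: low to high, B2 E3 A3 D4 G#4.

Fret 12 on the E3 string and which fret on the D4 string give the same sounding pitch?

2

Fret 12 on E3 is MIDI 52 + 12 = 64 (E4). On the D4 string (open MIDI 62), that pitch is 64 − 62 = fret 2.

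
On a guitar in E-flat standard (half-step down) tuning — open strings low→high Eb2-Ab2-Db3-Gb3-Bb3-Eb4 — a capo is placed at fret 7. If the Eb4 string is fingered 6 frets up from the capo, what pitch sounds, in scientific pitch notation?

The capo raises the open Eb4 by 7 semitones to Bb4; fretting 6 more gives Eb4 + 7 + 6 = Eb4 + 13 semitones = E5.

E5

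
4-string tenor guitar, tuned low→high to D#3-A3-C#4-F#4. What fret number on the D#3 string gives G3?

4

G3 is 4 semitones above the open D#3 (D#–E–F–F#–G), so it sits at fret 4.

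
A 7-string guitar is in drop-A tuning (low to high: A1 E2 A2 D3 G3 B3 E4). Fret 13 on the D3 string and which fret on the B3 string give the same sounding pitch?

D3 at fret 13 is D3 + 13 semitones = D#4.
The open B3 string is 9 semitones above the open D3, so the same pitch on the B3 string lies at fret 13 − 9 = 4.

4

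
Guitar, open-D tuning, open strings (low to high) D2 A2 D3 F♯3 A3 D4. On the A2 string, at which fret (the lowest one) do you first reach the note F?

8

From A2, count semitones up the chromatic scale until reaching F: A–A#–B–C–C#–D–D#–E–F — 8 steps.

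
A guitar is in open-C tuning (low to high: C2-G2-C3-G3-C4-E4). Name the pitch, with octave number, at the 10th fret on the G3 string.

F4

Each fret is one semitone, so G3 + 10 = F4.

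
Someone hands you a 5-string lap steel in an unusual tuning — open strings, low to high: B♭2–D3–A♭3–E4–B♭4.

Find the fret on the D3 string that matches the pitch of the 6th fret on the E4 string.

Fret 6 on E4 is MIDI 64 + 6 = 70 (B♭4). On the D3 string (open MIDI 50), that pitch is 70 − 50 = fret 20.

20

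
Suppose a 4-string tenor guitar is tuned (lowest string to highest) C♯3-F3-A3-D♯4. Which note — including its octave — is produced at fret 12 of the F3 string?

F4

Each fret is one semitone, so F3 + 12 = F4.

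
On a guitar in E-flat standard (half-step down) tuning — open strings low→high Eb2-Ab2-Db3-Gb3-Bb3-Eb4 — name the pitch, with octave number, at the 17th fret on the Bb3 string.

Eb5

Each fret is one semitone, so Bb3 + 17 = Eb5.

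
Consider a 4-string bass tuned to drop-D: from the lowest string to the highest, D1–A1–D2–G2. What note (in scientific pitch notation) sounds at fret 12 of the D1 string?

D2

The open D1 string plus 12 semitones: D–D#–E–F–…–C–C#–D.
The walk passes from B into C once, so the octave number goes from 1 to 2.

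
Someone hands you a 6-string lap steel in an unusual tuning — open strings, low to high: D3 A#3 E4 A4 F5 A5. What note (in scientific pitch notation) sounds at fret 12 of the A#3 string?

Each fret is one semitone, so A#3 + 12 = A#4.

A#4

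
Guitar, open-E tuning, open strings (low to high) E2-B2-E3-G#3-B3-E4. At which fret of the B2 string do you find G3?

G3 is 8 semitones above the open B2 (B–C–C#–D–D#–E–F–F#–G), so it sits at fret 8.

8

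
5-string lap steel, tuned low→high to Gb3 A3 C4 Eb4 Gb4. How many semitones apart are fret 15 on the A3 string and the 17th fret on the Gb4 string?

A3 at fret 15 → C5 (MIDI 72); Gb4 at fret 17 → B5 (MIDI 83).
72 − 83 = -11, so the two pitches are 11 semitones apart, with B5 the higher.

11 semitones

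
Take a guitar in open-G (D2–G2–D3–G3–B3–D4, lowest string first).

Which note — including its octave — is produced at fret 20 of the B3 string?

The open B3 string plus 20 semitones: B–C–C#–D–…–F–F#–G.
The walk passes from B into C 2 times, so the octave number goes from 3 to 5.

G5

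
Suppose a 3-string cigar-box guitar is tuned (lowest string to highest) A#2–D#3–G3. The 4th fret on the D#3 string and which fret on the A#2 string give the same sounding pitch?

D#3 at fret 4 is D#3 + 4 semitones = G3.
The open A#2 string is 5 semitones below the open D#3, so the same pitch on the A#2 string lies at fret 4 + 5 = 9.

9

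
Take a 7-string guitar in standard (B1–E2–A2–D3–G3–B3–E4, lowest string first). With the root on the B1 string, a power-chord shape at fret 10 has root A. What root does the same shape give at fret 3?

Moving from fret 10 to fret 3 shifts the root by -7 semitones.
A down 7 semitones is D.

D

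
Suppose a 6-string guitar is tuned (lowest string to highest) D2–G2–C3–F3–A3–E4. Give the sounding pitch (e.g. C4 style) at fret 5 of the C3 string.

F3

The open C3 string plus 5 semitones: C–Db–D–Eb–E–F.
No B→C boundary is crossed, so the octave stays at 3.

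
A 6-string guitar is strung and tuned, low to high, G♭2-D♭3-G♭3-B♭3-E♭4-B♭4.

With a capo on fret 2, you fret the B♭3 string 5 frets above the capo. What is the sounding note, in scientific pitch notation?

The capo raises the open B♭3 by 2 semitones to C4; fretting 5 more gives B♭3 + 2 + 5 = B♭3 + 7 semitones = F4.

F4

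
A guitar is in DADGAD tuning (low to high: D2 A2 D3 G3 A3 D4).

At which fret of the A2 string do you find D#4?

18

D#4 is 18 semitones above the open A2 (A–A#–B–C–…–C#–D–D#), so it sits at fret 18.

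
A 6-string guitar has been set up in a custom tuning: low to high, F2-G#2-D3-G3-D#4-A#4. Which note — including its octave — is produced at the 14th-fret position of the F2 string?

Each fret is one semitone, so F2 + 14 = G3.

G3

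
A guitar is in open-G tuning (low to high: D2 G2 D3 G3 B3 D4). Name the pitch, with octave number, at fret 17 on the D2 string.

D2 is MIDI 38. Adding 17 gives 55, which is G3.

G3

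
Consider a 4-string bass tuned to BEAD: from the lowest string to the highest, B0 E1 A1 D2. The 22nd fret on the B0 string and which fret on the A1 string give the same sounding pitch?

B0 at fret 22 is B0 + 22 semitones = A2.
The open A1 string is 10 semitones above the open B0, so the same pitch on the A1 string lies at fret 22 − 10 = 12.

12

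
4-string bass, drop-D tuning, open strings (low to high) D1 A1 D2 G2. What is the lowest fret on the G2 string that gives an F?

10

From G2, count semitones up the chromatic scale until reaching F: G–G#–A–A#–…–D#–E–F — 10 steps.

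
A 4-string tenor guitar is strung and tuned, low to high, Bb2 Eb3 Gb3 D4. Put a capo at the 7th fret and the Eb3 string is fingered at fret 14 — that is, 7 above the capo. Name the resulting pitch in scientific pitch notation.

F4

The capo raises the open Eb3 by 7 semitones to Bb3; fretting 7 more gives Eb3 + 7 + 7 = Eb3 + 14 semitones = F4.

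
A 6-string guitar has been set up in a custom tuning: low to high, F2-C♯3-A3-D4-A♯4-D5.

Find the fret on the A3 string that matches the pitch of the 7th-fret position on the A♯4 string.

A♯4 at fret 7 is A♯4 + 7 semitones = F5.
The open A3 string is 13 semitones below the open A♯4, so the same pitch on the A3 string lies at fret 7 + 13 = 20.

20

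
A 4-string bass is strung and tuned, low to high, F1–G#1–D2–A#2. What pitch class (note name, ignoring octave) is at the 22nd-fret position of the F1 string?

Each fret is one semitone, so F1 + 22 = D#.

D#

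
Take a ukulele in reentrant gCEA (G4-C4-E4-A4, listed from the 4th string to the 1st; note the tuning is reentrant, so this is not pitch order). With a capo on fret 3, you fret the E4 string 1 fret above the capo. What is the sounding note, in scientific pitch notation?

G♯4

The capo raises the open E4 by 3 semitones to G4; fretting 1 more gives E4 + 3 + 1 = E4 + 4 semitones = G♯4.
(Also written A♭.)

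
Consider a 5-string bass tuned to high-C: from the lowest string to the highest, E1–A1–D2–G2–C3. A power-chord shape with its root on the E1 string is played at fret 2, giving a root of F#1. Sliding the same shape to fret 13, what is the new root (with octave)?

F2

Moving from fret 2 to fret 13 shifts the root by 11 semitones.
F#1 up 11 semitones is F2.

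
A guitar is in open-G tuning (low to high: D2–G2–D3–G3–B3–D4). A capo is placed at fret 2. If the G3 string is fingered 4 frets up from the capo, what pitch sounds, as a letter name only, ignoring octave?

The capo raises the open G3 by 2 semitones to A3; fretting 4 more gives G3 + 2 + 4 = G3 + 6 semitones, landing on C#.
(Also written Db.)

C#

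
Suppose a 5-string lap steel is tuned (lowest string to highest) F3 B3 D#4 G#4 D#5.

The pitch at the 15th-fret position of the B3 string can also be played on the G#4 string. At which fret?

B3 at fret 15 is B3 + 15 semitones = D5.
The open G#4 string is 9 semitones above the open B3, so the same pitch on the G#4 string lies at fret 15 − 9 = 6.

6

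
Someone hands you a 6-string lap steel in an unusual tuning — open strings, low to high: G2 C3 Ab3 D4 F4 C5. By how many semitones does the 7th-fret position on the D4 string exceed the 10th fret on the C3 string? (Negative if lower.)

D4 at fret 7 → A4 (MIDI 69); C3 at fret 10 → Bb3 (MIDI 58).
69 − 58 = 11, so the two pitches are 11 semitones apart.

11 semitones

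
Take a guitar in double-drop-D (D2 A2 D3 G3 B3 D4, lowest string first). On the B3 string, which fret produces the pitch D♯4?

4

D♯4 is 4 semitones above the open B3 (B–C–C#–D–D#), so it sits at fret 4.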